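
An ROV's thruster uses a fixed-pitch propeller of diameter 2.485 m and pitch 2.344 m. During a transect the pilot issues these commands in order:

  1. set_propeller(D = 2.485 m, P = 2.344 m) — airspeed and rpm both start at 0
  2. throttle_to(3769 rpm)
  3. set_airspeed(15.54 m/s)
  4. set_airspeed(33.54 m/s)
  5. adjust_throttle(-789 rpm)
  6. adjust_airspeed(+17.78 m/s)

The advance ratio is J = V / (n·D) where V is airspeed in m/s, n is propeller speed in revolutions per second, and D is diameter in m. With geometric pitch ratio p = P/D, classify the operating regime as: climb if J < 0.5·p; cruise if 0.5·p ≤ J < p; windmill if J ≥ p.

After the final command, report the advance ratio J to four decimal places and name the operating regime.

J = 0.4158, regime = climb

set_propeller: D = 2.485 m, P = 2.344 m (p = P/D = 0.943260); state ← (V=0, rpm=0)
throttle_to(3769): rpm ← 3769
set_airspeed(15.54): V ← 15.54 m/s
set_airspeed(33.54): V ← 33.54 m/s
adjust_throttle(-789): rpm ← 3769 -789 = 2980
adjust_airspeed(+17.78): V ← 33.54 +17.78 = 51.32 m/s
final state: V = 51.32 m/s, rpm = 2980 → n = rpm/60 = 49.666667 rev/s
J = V / (n·D) = 51.32 / (49.666667 × 2.485) = 0.415810
regime bands: climb J<0.4716 | cruise [0.4716, 0.9433) | windmill J≥0.9433
J = 0.4158 → climb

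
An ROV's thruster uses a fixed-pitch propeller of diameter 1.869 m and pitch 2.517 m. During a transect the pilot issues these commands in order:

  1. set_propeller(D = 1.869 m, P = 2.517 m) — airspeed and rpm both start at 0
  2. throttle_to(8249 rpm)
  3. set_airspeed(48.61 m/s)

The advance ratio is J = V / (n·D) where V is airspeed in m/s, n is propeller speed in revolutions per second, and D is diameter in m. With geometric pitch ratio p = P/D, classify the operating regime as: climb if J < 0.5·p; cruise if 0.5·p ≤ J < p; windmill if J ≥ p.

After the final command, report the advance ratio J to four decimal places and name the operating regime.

set_propeller: D = 1.869 m, P = 2.517 m (p = P/D = 1.346709); state ← (V=0, rpm=0)
throttle_to(8249): rpm ← 8249
set_airspeed(48.61): V ← 48.61 m/s
final state: V = 48.61 m/s, rpm = 8249 → n = rpm/60 = 137.483333 rev/s
J = V / (n·D) = 48.61 / (137.483333 × 1.869) = 0.189176
regime bands: climb J<0.6734 | cruise [0.6734, 1.3467) | windmill J≥1.3467
J = 0.1892 → climb

J = 0.1892, regime = climb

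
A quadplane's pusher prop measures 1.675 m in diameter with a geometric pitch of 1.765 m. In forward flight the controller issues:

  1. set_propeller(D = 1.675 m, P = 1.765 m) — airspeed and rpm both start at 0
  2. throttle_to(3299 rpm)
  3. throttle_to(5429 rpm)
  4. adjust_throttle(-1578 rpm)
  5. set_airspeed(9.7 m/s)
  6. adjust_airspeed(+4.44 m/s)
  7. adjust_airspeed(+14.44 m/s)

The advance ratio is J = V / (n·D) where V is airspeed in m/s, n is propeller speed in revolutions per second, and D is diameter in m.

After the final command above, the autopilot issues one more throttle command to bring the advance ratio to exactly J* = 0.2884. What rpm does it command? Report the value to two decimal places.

set_propeller: D = 1.675 m, P = 1.765 m (p = P/D = 1.053731); state ← (V=0, rpm=0)
throttle_to(3299): rpm ← 3299
throttle_to(5429): rpm ← 5429
adjust_throttle(-1578): rpm ← 5429 -1578 = 3851
set_airspeed(9.7): V ← 9.7 m/s
adjust_airspeed(+4.44): V ← 9.7 +4.44 = 14.14 m/s
adjust_airspeed(+14.44): V ← 14.14 +14.44 = 28.58 m/s
final state: V = 28.58 m/s, rpm = 3851 → n = rpm/60 = 64.183333 rev/s
target J* = 0.2884; solve J* = V/(n·D) for n: n = V/(J*·D) = 28.58/(0.2884 × 1.675) = 59.163268 rev/s
rpm = 60·n = 3549.796096

rpm = 3549.80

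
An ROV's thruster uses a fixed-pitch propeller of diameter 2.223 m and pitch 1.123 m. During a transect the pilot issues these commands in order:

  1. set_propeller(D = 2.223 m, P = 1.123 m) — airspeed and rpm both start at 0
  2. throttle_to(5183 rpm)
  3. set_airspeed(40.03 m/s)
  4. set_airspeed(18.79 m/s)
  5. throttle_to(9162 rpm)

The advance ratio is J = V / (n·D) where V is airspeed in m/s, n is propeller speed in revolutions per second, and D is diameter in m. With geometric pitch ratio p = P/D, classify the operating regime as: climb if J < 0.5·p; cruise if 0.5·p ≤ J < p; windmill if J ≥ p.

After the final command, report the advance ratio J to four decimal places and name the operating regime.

set_propeller: D = 2.223 m, P = 1.123 m (p = P/D = 0.505173); state ← (V=0, rpm=0)
throttle_to(5183): rpm ← 5183
set_airspeed(40.03): V ← 40.03 m/s
set_airspeed(18.79): V ← 18.79 m/s
throttle_to(9162): rpm ← 9162
final state: V = 18.79 m/s, rpm = 9162 → n = rpm/60 = 152.700000 rev/s
J = V / (n·D) = 18.79 / (152.700000 × 2.223) = 0.055354
regime bands: climb J<0.2526 | cruise [0.2526, 0.5052) | windmill J≥0.5052
J = 0.0554 → climb

J = 0.0554, regime = climb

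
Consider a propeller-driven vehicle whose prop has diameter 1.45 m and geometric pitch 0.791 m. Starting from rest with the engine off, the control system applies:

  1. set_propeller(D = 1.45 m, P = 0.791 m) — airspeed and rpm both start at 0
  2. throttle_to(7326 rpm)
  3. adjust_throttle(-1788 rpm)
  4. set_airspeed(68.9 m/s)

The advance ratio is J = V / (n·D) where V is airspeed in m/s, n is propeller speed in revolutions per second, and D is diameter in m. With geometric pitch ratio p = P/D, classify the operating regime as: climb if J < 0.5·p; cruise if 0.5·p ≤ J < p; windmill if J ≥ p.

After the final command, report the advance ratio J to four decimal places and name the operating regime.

set_propeller: D = 1.45 m, P = 0.791 m (p = P/D = 0.545517); state ← (V=0, rpm=0)
throttle_to(7326): rpm ← 7326
adjust_throttle(-1788): rpm ← 7326 -1788 = 5538
set_airspeed(68.9): V ← 68.9 m/s
final state: V = 68.9 m/s, rpm = 5538 → n = rpm/60 = 92.300000 rev/s
J = V / (n·D) = 68.9 / (92.300000 × 1.45) = 0.514813
regime bands: climb J<0.2728 | cruise [0.2728, 0.5455) | windmill J≥0.5455
J = 0.5148 → cruise

J = 0.5148, regime = cruise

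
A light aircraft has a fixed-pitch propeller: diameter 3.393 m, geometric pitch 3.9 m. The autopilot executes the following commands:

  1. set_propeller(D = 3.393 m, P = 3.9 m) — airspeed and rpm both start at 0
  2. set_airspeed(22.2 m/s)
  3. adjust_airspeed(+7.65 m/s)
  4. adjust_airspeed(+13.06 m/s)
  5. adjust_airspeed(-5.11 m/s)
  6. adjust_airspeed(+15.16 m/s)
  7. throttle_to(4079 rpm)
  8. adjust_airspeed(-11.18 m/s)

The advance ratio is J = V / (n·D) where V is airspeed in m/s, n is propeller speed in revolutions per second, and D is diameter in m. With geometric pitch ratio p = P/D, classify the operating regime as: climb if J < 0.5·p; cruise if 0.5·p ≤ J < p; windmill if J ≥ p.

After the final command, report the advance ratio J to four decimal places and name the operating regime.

J = 0.1811, regime = climb

set_propeller: D = 3.393 m, P = 3.9 m (p = P/D = 1.149425); state ← (V=0, rpm=0)
set_airspeed(22.2): V ← 22.2 m/s
adjust_airspeed(+7.65): V ← 22.2 +7.65 = 29.85 m/s
adjust_airspeed(+13.06): V ← 29.85 +13.06 = 42.91 m/s
adjust_airspeed(-5.11): V ← 42.91 -5.11 = 37.8 m/s
adjust_airspeed(+15.16): V ← 37.8 +15.16 = 52.96 m/s
throttle_to(4079): rpm ← 4079
adjust_airspeed(-11.18): V ← 52.96 -11.18 = 41.78 m/s
final state: V = 41.78 m/s, rpm = 4079 → n = rpm/60 = 67.983333 rev/s
J = V / (n·D) = 41.78 / (67.983333 × 3.393) = 0.181127
regime bands: climb J<0.5747 | cruise [0.5747, 1.1494) | windmill J≥1.1494
J = 0.1811 → climb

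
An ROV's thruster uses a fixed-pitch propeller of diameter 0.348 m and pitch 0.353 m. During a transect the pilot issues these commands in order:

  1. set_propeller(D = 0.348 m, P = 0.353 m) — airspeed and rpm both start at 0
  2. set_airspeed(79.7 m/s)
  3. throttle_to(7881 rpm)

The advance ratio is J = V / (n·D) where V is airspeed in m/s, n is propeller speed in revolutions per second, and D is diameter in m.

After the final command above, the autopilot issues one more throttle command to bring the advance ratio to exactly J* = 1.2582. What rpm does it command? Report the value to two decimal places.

rpm = 10921.46

set_propeller: D = 0.348 m, P = 0.353 m (p = P/D = 1.014368); state ← (V=0, rpm=0)
set_airspeed(79.7): V ← 79.7 m/s
throttle_to(7881): rpm ← 7881
final state: V = 79.7 m/s, rpm = 7881 → n = rpm/60 = 131.350000 rev/s
target J* = 1.2582; solve J* = V/(n·D) for n: n = V/(J*·D) = 79.7/(1.2582 × 0.348) = 182.024311 rev/s
rpm = 60·n = 10921.458679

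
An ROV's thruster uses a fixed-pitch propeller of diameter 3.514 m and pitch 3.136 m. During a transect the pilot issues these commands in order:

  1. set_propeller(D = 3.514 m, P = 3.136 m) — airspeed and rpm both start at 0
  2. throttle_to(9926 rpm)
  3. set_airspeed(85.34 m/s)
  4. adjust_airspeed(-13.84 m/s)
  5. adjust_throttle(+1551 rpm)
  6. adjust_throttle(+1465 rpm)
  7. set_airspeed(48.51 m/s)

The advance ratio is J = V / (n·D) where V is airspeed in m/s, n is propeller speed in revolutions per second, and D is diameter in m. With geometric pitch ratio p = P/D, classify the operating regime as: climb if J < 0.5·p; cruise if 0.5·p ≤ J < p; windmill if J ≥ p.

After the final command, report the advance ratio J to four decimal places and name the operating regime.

J = 0.0640, regime = climb

set_propeller: D = 3.514 m, P = 3.136 m (p = P/D = 0.892430); state ← (V=0, rpm=0)
throttle_to(9926): rpm ← 9926
set_airspeed(85.34): V ← 85.34 m/s
adjust_airspeed(-13.84): V ← 85.34 -13.84 = 71.5 m/s
adjust_throttle(+1551): rpm ← 9926 +1551 = 11477
adjust_throttle(+1465): rpm ← 11477 +1465 = 12942
set_airspeed(48.51): V ← 48.51 m/s
final state: V = 48.51 m/s, rpm = 12942 → n = rpm/60 = 215.700000 rev/s
J = V / (n·D) = 48.51 / (215.700000 × 3.514) = 0.064000
regime bands: climb J<0.4462 | cruise [0.4462, 0.8924) | windmill J≥0.8924
J = 0.0640 → climb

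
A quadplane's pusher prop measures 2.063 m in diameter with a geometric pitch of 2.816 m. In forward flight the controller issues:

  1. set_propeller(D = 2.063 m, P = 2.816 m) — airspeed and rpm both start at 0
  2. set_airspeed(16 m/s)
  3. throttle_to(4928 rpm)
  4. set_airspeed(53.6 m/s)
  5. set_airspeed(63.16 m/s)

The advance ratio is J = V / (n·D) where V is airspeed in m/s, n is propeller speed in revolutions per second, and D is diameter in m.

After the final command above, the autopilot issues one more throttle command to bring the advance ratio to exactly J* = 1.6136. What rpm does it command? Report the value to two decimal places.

set_propeller: D = 2.063 m, P = 2.816 m (p = P/D = 1.365002); state ← (V=0, rpm=0)
set_airspeed(16): V ← 16 m/s
throttle_to(4928): rpm ← 4928
set_airspeed(53.6): V ← 53.6 m/s
set_airspeed(63.16): V ← 63.16 m/s
final state: V = 63.16 m/s, rpm = 4928 → n = rpm/60 = 82.133333 rev/s
target J* = 1.6136; solve J* = V/(n·D) for n: n = V/(J*·D) = 63.16/(1.6136 × 2.063) = 18.973481 rev/s
rpm = 60·n = 1138.408838

rpm = 1138.41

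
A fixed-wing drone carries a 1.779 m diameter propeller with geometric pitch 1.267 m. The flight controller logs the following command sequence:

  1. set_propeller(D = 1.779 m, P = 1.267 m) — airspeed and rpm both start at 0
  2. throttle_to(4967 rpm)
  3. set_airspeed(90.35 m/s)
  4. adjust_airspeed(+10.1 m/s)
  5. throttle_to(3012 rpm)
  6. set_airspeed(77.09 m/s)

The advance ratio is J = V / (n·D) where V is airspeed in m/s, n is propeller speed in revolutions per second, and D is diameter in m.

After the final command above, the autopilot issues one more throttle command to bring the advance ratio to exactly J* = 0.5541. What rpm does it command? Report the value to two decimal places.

rpm = 4692.29

set_propeller: D = 1.779 m, P = 1.267 m (p = P/D = 0.712198); state ← (V=0, rpm=0)
throttle_to(4967): rpm ← 4967
set_airspeed(90.35): V ← 90.35 m/s
adjust_airspeed(+10.1): V ← 90.35 +10.1 = 100.45 m/s
throttle_to(3012): rpm ← 3012
set_airspeed(77.09): V ← 77.09 m/s
final state: V = 77.09 m/s, rpm = 3012 → n = rpm/60 = 50.200000 rev/s
target J* = 0.5541; solve J* = V/(n·D) for n: n = V/(J*·D) = 77.09/(0.5541 × 1.779) = 78.204897 rev/s
rpm = 60·n = 4692.293810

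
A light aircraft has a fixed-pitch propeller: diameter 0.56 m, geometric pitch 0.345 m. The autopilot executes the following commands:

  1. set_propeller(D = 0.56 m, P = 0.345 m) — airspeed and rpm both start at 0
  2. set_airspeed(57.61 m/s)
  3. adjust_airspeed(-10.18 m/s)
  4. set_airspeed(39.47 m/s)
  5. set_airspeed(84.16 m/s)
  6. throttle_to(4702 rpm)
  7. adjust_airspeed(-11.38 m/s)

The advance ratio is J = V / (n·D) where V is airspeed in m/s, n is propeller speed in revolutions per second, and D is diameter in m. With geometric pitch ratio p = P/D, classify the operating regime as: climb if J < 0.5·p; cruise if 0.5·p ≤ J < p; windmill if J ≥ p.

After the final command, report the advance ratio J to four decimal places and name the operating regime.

J = 1.6584, regime = windmill

set_propeller: D = 0.56 m, P = 0.345 m (p = P/D = 0.616071); state ← (V=0, rpm=0)
set_airspeed(57.61): V ← 57.61 m/s
adjust_airspeed(-10.18): V ← 57.61 -10.18 = 47.43 m/s
set_airspeed(39.47): V ← 39.47 m/s
set_airspeed(84.16): V ← 84.16 m/s
throttle_to(4702): rpm ← 4702
adjust_airspeed(-11.38): V ← 84.16 -11.38 = 72.78 m/s
final state: V = 72.78 m/s, rpm = 4702 → n = rpm/60 = 78.366667 rev/s
J = V / (n·D) = 72.78 / (78.366667 × 0.56) = 1.658413
regime bands: climb J<0.3080 | cruise [0.3080, 0.6161) | windmill J≥0.6161
J = 1.6584 → windmill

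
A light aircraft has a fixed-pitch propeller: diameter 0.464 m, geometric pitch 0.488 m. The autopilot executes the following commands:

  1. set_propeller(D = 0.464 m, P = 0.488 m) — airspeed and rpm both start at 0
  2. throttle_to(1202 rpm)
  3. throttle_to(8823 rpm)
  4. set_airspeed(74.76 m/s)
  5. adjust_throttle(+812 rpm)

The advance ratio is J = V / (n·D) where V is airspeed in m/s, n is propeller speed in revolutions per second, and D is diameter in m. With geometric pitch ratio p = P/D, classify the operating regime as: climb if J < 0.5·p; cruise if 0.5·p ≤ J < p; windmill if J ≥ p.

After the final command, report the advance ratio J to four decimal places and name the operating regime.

set_propeller: D = 0.464 m, P = 0.488 m (p = P/D = 1.051724); state ← (V=0, rpm=0)
throttle_to(1202): rpm ← 1202
throttle_to(8823): rpm ← 8823
set_airspeed(74.76): V ← 74.76 m/s
adjust_throttle(+812): rpm ← 8823 +812 = 9635
final state: V = 74.76 m/s, rpm = 9635 → n = rpm/60 = 160.583333 rev/s
J = V / (n·D) = 74.76 / (160.583333 × 0.464) = 1.003346
regime bands: climb J<0.5259 | cruise [0.5259, 1.0517) | windmill J≥1.0517
J = 1.0033 → cruise

J = 1.0033, regime = cruise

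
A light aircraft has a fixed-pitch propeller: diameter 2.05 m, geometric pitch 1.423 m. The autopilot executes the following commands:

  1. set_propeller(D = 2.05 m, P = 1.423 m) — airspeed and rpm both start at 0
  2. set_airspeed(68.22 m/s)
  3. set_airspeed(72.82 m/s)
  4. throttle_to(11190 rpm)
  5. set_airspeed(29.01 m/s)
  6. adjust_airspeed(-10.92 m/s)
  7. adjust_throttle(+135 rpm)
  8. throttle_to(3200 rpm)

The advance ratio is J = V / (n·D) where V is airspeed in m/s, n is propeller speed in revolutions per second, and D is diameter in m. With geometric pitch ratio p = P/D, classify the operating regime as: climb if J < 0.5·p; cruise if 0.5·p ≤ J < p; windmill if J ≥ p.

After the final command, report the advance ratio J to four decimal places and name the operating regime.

J = 0.1655, regime = climb

set_propeller: D = 2.05 m, P = 1.423 m (p = P/D = 0.694146); state ← (V=0, rpm=0)
set_airspeed(68.22): V ← 68.22 m/s
set_airspeed(72.82): V ← 72.82 m/s
throttle_to(11190): rpm ← 11190
set_airspeed(29.01): V ← 29.01 m/s
adjust_airspeed(-10.92): V ← 29.01 -10.92 = 18.09 m/s
adjust_throttle(+135): rpm ← 11190 +135 = 11325
throttle_to(3200): rpm ← 3200
final state: V = 18.09 m/s, rpm = 3200 → n = rpm/60 = 53.333333 rev/s
J = V / (n·D) = 18.09 / (53.333333 × 2.05) = 0.165457
regime bands: climb J<0.3471 | cruise [0.3471, 0.6941) | windmill J≥0.6941
J = 0.1655 → climb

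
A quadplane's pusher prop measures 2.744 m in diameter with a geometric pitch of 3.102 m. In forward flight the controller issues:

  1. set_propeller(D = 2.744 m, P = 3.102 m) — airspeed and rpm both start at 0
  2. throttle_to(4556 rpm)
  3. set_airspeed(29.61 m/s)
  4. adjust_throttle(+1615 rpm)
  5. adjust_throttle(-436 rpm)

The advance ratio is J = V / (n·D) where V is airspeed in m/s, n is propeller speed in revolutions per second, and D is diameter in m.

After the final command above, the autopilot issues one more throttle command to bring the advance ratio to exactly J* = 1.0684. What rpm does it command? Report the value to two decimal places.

set_propeller: D = 2.744 m, P = 3.102 m (p = P/D = 1.130466); state ← (V=0, rpm=0)
throttle_to(4556): rpm ← 4556
set_airspeed(29.61): V ← 29.61 m/s
adjust_throttle(+1615): rpm ← 4556 +1615 = 6171
adjust_throttle(-436): rpm ← 6171 -436 = 5735
final state: V = 29.61 m/s, rpm = 5735 → n = rpm/60 = 95.583333 rev/s
target J* = 1.0684; solve J* = V/(n·D) for n: n = V/(J*·D) = 29.61/(1.0684 × 2.744) = 10.099978 rev/s
rpm = 60·n = 605.998671

rpm = 606.00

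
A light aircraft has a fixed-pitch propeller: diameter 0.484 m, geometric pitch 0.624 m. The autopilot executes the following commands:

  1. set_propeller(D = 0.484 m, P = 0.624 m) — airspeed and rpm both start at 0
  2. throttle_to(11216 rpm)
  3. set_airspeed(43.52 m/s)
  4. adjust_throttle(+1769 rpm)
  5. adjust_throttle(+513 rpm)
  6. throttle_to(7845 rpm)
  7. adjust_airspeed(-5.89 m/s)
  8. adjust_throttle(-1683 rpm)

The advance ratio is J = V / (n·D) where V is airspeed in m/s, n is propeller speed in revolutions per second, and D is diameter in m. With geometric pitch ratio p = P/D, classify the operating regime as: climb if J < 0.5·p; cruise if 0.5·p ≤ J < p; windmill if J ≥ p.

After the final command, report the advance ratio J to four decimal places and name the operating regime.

J = 0.7570, regime = cruise

set_propeller: D = 0.484 m, P = 0.624 m (p = P/D = 1.289256); state ← (V=0, rpm=0)
throttle_to(11216): rpm ← 11216
set_airspeed(43.52): V ← 43.52 m/s
adjust_throttle(+1769): rpm ← 11216 +1769 = 12985
adjust_throttle(+513): rpm ← 12985 +513 = 13498
throttle_to(7845): rpm ← 7845
adjust_airspeed(-5.89): V ← 43.52 -5.89 = 37.63 m/s
adjust_throttle(-1683): rpm ← 7845 -1683 = 6162
final state: V = 37.63 m/s, rpm = 6162 → n = rpm/60 = 102.700000 rev/s
J = V / (n·D) = 37.63 / (102.700000 × 0.484) = 0.757039
regime bands: climb J<0.6446 | cruise [0.6446, 1.2893) | windmill J≥1.2893
J = 0.7570 → cruise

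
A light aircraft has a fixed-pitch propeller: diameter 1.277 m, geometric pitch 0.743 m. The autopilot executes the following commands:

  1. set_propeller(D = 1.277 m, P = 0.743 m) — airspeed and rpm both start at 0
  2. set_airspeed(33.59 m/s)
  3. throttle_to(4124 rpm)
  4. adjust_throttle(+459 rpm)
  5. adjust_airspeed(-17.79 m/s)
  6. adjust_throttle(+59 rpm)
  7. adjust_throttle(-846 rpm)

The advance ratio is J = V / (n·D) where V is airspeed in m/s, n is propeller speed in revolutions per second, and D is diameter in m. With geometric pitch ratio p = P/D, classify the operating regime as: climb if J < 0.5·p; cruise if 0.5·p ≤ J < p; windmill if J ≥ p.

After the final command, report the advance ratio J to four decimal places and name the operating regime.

set_propeller: D = 1.277 m, P = 0.743 m (p = P/D = 0.581832); state ← (V=0, rpm=0)
set_airspeed(33.59): V ← 33.59 m/s
throttle_to(4124): rpm ← 4124
adjust_throttle(+459): rpm ← 4124 +459 = 4583
adjust_airspeed(-17.79): V ← 33.59 -17.79 = 15.8 m/s
adjust_throttle(+59): rpm ← 4583 +59 = 4642
adjust_throttle(-846): rpm ← 4642 -846 = 3796
final state: V = 15.8 m/s, rpm = 3796 → n = rpm/60 = 63.266667 rev/s
J = V / (n·D) = 15.8 / (63.266667 × 1.277) = 0.195565
regime bands: climb J<0.2909 | cruise [0.2909, 0.5818) | windmill J≥0.5818
J = 0.1956 → climb

J = 0.1956, regime = climb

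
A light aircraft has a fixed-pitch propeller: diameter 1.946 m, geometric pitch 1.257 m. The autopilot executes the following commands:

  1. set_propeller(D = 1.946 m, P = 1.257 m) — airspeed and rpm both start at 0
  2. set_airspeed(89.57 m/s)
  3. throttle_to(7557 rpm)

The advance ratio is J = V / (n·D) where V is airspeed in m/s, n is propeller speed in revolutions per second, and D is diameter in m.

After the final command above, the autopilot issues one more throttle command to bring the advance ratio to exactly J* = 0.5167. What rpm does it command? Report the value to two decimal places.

rpm = 5344.81

set_propeller: D = 1.946 m, P = 1.257 m (p = P/D = 0.645940); state ← (V=0, rpm=0)
set_airspeed(89.57): V ← 89.57 m/s
throttle_to(7557): rpm ← 7557
final state: V = 89.57 m/s, rpm = 7557 → n = rpm/60 = 125.950000 rev/s
target J* = 0.5167; solve J* = V/(n·D) for n: n = V/(J*·D) = 89.57/(0.5167 × 1.946) = 89.080219 rev/s
rpm = 60·n = 5344.813148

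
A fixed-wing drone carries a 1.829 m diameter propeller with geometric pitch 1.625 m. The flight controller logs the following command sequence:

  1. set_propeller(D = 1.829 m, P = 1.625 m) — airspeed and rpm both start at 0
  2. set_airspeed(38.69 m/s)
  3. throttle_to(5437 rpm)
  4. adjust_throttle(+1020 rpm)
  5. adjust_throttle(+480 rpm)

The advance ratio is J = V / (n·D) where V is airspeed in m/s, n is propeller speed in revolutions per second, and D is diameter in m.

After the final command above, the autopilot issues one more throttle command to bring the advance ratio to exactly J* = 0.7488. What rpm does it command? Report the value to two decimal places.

rpm = 1695.00

set_propeller: D = 1.829 m, P = 1.625 m (p = P/D = 0.888464); state ← (V=0, rpm=0)
set_airspeed(38.69): V ← 38.69 m/s
throttle_to(5437): rpm ← 5437
adjust_throttle(+1020): rpm ← 5437 +1020 = 6457
adjust_throttle(+480): rpm ← 6457 +480 = 6937
final state: V = 38.69 m/s, rpm = 6937 → n = rpm/60 = 115.616667 rev/s
target J* = 0.7488; solve J* = V/(n·D) for n: n = V/(J*·D) = 38.69/(0.7488 × 1.829) = 28.250048 rev/s
rpm = 60·n = 1695.002874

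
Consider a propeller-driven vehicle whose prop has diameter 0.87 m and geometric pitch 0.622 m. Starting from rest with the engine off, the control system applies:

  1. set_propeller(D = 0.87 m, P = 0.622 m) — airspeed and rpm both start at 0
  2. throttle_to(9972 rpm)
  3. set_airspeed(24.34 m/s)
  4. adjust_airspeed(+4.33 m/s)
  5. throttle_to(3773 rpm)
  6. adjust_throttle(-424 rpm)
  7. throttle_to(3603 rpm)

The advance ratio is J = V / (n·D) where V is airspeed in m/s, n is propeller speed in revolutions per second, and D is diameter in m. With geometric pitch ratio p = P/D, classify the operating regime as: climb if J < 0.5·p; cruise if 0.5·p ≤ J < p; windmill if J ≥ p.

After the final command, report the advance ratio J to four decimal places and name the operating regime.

J = 0.5488, regime = cruise

set_propeller: D = 0.87 m, P = 0.622 m (p = P/D = 0.714943); state ← (V=0, rpm=0)
throttle_to(9972): rpm ← 9972
set_airspeed(24.34): V ← 24.34 m/s
adjust_airspeed(+4.33): V ← 24.34 +4.33 = 28.67 m/s
throttle_to(3773): rpm ← 3773
adjust_throttle(-424): rpm ← 3773 -424 = 3349
throttle_to(3603): rpm ← 3603
final state: V = 28.67 m/s, rpm = 3603 → n = rpm/60 = 60.050000 rev/s
J = V / (n·D) = 28.67 / (60.050000 × 0.87) = 0.548776
regime bands: climb J<0.3575 | cruise [0.3575, 0.7149) | windmill J≥0.7149
J = 0.5488 → cruise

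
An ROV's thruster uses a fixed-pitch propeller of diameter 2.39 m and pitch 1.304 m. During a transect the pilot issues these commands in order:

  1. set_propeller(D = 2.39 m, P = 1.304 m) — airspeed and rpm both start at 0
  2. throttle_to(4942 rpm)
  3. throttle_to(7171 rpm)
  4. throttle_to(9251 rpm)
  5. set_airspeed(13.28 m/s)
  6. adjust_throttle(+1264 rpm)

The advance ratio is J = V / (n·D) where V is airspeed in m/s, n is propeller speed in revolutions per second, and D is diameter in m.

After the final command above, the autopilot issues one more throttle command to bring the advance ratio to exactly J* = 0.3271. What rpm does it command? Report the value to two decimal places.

rpm = 1019.23

set_propeller: D = 2.39 m, P = 1.304 m (p = P/D = 0.545607); state ← (V=0, rpm=0)
throttle_to(4942): rpm ← 4942
throttle_to(7171): rpm ← 7171
throttle_to(9251): rpm ← 9251
set_airspeed(13.28): V ← 13.28 m/s
adjust_throttle(+1264): rpm ← 9251 +1264 = 10515
final state: V = 13.28 m/s, rpm = 10515 → n = rpm/60 = 175.250000 rev/s
target J* = 0.3271; solve J* = V/(n·D) for n: n = V/(J*·D) = 13.28/(0.3271 × 2.39) = 16.987115 rev/s
rpm = 60·n = 1019.226907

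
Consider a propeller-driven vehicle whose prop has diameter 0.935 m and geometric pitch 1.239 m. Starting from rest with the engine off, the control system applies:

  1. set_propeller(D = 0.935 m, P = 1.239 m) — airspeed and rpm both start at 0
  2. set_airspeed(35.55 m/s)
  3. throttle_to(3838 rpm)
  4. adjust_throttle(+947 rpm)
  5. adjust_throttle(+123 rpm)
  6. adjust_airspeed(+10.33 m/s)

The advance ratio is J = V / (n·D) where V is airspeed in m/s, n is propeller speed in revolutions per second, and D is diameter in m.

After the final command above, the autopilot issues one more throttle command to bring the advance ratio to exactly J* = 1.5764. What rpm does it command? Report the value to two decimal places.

set_propeller: D = 0.935 m, P = 1.239 m (p = P/D = 1.325134); state ← (V=0, rpm=0)
set_airspeed(35.55): V ← 35.55 m/s
throttle_to(3838): rpm ← 3838
adjust_throttle(+947): rpm ← 3838 +947 = 4785
adjust_throttle(+123): rpm ← 4785 +123 = 4908
adjust_airspeed(+10.33): V ← 35.55 +10.33 = 45.88 m/s
final state: V = 45.88 m/s, rpm = 4908 → n = rpm/60 = 81.800000 rev/s
target J* = 1.5764; solve J* = V/(n·D) for n: n = V/(J*·D) = 45.88/(1.5764 × 0.935) = 31.127581 rev/s
rpm = 60·n = 1867.654861

rpm = 1867.65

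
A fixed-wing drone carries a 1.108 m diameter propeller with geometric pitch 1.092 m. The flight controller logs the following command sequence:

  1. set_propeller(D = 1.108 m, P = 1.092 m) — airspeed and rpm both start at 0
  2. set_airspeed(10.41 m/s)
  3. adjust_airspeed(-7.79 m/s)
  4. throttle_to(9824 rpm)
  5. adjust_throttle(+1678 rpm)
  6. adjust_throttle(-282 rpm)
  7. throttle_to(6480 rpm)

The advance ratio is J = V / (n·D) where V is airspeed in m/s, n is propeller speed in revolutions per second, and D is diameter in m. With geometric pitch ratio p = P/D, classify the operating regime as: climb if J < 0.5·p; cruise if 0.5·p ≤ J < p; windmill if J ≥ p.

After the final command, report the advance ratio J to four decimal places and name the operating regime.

set_propeller: D = 1.108 m, P = 1.092 m (p = P/D = 0.985560); state ← (V=0, rpm=0)
set_airspeed(10.41): V ← 10.41 m/s
adjust_airspeed(-7.79): V ← 10.41 -7.79 = 2.62 m/s
throttle_to(9824): rpm ← 9824
adjust_throttle(+1678): rpm ← 9824 +1678 = 11502
adjust_throttle(-282): rpm ← 11502 -282 = 11220
throttle_to(6480): rpm ← 6480
final state: V = 2.62 m/s, rpm = 6480 → n = rpm/60 = 108.000000 rev/s
J = V / (n·D) = 2.62 / (108.000000 × 1.108) = 0.021895
regime bands: climb J<0.4928 | cruise [0.4928, 0.9856) | windmill J≥0.9856
J = 0.0219 → climb

J = 0.0219, regime = climb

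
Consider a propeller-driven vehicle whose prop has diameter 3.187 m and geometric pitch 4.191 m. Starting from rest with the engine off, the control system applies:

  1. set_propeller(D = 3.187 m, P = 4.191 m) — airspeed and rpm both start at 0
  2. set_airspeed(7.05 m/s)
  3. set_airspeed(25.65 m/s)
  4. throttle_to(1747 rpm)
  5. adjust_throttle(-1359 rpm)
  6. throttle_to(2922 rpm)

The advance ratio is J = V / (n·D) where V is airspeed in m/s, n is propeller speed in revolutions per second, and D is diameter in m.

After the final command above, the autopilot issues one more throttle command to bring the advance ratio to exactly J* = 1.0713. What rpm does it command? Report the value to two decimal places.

set_propeller: D = 3.187 m, P = 4.191 m (p = P/D = 1.315030); state ← (V=0, rpm=0)
set_airspeed(7.05): V ← 7.05 m/s
set_airspeed(25.65): V ← 25.65 m/s
throttle_to(1747): rpm ← 1747
adjust_throttle(-1359): rpm ← 1747 -1359 = 388
throttle_to(2922): rpm ← 2922
final state: V = 25.65 m/s, rpm = 2922 → n = rpm/60 = 48.700000 rev/s
target J* = 1.0713; solve J* = V/(n·D) for n: n = V/(J*·D) = 25.65/(1.0713 × 3.187) = 7.512668 rev/s
rpm = 60·n = 450.760084

rpm = 450.76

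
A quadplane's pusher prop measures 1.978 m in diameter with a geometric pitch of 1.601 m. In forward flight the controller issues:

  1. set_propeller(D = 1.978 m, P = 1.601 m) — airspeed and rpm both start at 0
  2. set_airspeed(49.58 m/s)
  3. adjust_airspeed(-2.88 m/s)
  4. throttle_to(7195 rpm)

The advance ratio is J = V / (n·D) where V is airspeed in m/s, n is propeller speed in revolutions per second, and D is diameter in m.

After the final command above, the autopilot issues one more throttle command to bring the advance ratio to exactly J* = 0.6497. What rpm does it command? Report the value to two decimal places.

set_propeller: D = 1.978 m, P = 1.601 m (p = P/D = 0.809403); state ← (V=0, rpm=0)
set_airspeed(49.58): V ← 49.58 m/s
adjust_airspeed(-2.88): V ← 49.58 -2.88 = 46.7 m/s
throttle_to(7195): rpm ← 7195
final state: V = 46.7 m/s, rpm = 7195 → n = rpm/60 = 119.916667 rev/s
target J* = 0.6497; solve J* = V/(n·D) for n: n = V/(J*·D) = 46.7/(0.6497 × 1.978) = 36.339398 rev/s
rpm = 60·n = 2180.363870

rpm = 2180.36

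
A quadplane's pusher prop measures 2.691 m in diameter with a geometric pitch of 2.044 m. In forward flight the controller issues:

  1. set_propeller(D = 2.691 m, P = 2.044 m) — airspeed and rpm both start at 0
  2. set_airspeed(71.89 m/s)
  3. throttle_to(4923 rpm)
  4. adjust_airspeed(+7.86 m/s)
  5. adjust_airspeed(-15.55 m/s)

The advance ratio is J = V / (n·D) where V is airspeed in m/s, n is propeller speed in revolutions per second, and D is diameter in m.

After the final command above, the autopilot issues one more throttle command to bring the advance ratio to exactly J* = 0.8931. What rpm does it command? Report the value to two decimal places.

set_propeller: D = 2.691 m, P = 2.044 m (p = P/D = 0.759569); state ← (V=0, rpm=0)
set_airspeed(71.89): V ← 71.89 m/s
throttle_to(4923): rpm ← 4923
adjust_airspeed(+7.86): V ← 71.89 +7.86 = 79.75 m/s
adjust_airspeed(-15.55): V ← 79.75 -15.55 = 64.2 m/s
final state: V = 64.2 m/s, rpm = 4923 → n = rpm/60 = 82.050000 rev/s
target J* = 0.8931; solve J* = V/(n·D) for n: n = V/(J*·D) = 64.2/(0.8931 × 2.691) = 26.712912 rev/s
rpm = 60·n = 1602.774748

rpm = 1602.77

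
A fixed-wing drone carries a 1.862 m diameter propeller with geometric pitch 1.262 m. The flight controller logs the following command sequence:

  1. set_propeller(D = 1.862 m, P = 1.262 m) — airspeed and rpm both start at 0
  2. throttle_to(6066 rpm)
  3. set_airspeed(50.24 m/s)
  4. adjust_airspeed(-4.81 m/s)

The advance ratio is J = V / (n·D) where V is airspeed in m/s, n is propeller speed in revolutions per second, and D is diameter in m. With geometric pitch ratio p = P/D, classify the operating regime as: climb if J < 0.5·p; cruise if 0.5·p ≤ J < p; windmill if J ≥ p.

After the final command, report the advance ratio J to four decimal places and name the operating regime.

J = 0.2413, regime = climb

set_propeller: D = 1.862 m, P = 1.262 m (p = P/D = 0.677766); state ← (V=0, rpm=0)
throttle_to(6066): rpm ← 6066
set_airspeed(50.24): V ← 50.24 m/s
adjust_airspeed(-4.81): V ← 50.24 -4.81 = 45.43 m/s
final state: V = 45.43 m/s, rpm = 6066 → n = rpm/60 = 101.100000 rev/s
J = V / (n·D) = 45.43 / (101.100000 × 1.862) = 0.241330
regime bands: climb J<0.3389 | cruise [0.3389, 0.6778) | windmill J≥0.6778
J = 0.2413 → climb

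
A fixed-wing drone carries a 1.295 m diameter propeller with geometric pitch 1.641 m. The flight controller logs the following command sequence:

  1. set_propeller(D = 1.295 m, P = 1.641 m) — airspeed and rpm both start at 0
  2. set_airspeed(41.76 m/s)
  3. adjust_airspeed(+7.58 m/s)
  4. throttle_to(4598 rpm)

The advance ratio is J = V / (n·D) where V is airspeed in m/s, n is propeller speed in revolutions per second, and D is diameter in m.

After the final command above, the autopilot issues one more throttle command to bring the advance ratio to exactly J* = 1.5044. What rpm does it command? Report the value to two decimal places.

set_propeller: D = 1.295 m, P = 1.641 m (p = P/D = 1.267181); state ← (V=0, rpm=0)
set_airspeed(41.76): V ← 41.76 m/s
adjust_airspeed(+7.58): V ← 41.76 +7.58 = 49.34 m/s
throttle_to(4598): rpm ← 4598
final state: V = 49.34 m/s, rpm = 4598 → n = rpm/60 = 76.633333 rev/s
target J* = 1.5044; solve J* = V/(n·D) for n: n = V/(J*·D) = 49.34/(1.5044 × 1.295) = 25.325968 rev/s
rpm = 60·n = 1519.558074

rpm = 1519.56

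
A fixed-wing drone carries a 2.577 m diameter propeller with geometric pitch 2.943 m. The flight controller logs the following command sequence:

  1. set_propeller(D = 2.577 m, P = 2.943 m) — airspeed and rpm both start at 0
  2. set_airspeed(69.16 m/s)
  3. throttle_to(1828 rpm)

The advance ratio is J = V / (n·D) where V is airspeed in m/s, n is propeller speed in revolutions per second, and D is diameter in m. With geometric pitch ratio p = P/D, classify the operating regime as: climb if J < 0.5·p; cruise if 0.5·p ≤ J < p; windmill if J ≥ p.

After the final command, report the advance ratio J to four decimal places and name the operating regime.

J = 0.8809, regime = cruise

set_propeller: D = 2.577 m, P = 2.943 m (p = P/D = 1.142026); state ← (V=0, rpm=0)
set_airspeed(69.16): V ← 69.16 m/s
throttle_to(1828): rpm ← 1828
final state: V = 69.16 m/s, rpm = 1828 → n = rpm/60 = 30.466667 rev/s
J = V / (n·D) = 69.16 / (30.466667 × 2.577) = 0.880878
regime bands: climb J<0.5710 | cruise [0.5710, 1.1420) | windmill J≥1.1420
J = 0.8809 → cruise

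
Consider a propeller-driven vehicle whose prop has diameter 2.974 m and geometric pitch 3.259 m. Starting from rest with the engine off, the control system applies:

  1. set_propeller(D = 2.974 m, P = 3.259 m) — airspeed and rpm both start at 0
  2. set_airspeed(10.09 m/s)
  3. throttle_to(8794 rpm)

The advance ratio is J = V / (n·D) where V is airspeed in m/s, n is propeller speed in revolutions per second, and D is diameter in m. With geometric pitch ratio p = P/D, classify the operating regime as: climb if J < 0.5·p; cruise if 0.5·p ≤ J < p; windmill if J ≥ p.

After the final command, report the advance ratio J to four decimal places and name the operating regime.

J = 0.0231, regime = climb

set_propeller: D = 2.974 m, P = 3.259 m (p = P/D = 1.095831); state ← (V=0, rpm=0)
set_airspeed(10.09): V ← 10.09 m/s
throttle_to(8794): rpm ← 8794
final state: V = 10.09 m/s, rpm = 8794 → n = rpm/60 = 146.566667 rev/s
J = V / (n·D) = 10.09 / (146.566667 × 2.974) = 0.023148
regime bands: climb J<0.5479 | cruise [0.5479, 1.0958) | windmill J≥1.0958
J = 0.0231 → climb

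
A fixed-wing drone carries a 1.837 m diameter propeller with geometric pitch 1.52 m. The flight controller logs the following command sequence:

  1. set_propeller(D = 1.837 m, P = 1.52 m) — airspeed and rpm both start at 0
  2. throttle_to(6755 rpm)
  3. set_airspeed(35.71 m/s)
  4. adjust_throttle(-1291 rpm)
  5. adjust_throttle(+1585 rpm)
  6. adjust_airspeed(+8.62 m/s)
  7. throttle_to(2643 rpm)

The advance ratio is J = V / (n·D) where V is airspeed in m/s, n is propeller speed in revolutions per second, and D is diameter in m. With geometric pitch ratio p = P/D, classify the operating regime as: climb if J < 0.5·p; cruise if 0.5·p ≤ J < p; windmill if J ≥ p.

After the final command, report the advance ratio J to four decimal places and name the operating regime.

set_propeller: D = 1.837 m, P = 1.52 m (p = P/D = 0.827436); state ← (V=0, rpm=0)
throttle_to(6755): rpm ← 6755
set_airspeed(35.71): V ← 35.71 m/s
adjust_throttle(-1291): rpm ← 6755 -1291 = 5464
adjust_throttle(+1585): rpm ← 5464 +1585 = 7049
adjust_airspeed(+8.62): V ← 35.71 +8.62 = 44.33 m/s
throttle_to(2643): rpm ← 2643
final state: V = 44.33 m/s, rpm = 2643 → n = rpm/60 = 44.050000 rev/s
J = V / (n·D) = 44.33 / (44.050000 × 1.837) = 0.547826
regime bands: climb J<0.4137 | cruise [0.4137, 0.8274) | windmill J≥0.8274
J = 0.5478 → cruise

J = 0.5478, regime = cruise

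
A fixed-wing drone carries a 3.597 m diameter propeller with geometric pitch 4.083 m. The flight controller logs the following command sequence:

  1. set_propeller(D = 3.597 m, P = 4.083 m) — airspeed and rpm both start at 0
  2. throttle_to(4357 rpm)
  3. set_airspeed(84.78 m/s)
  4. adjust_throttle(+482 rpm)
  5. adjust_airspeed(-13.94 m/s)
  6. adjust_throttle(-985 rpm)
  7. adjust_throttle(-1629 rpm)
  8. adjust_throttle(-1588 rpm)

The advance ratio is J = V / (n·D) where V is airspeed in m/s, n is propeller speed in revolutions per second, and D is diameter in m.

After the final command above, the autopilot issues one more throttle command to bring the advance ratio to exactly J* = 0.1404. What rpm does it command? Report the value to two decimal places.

rpm = 8416.32

set_propeller: D = 3.597 m, P = 4.083 m (p = P/D = 1.135113); state ← (V=0, rpm=0)
throttle_to(4357): rpm ← 4357
set_airspeed(84.78): V ← 84.78 m/s
adjust_throttle(+482): rpm ← 4357 +482 = 4839
adjust_airspeed(-13.94): V ← 84.78 -13.94 = 70.84 m/s
adjust_throttle(-985): rpm ← 4839 -985 = 3854
adjust_throttle(-1629): rpm ← 3854 -1629 = 2225
adjust_throttle(-1588): rpm ← 2225 -1588 = 637
final state: V = 70.84 m/s, rpm = 637 → n = rpm/60 = 10.616667 rev/s
target J* = 0.1404; solve J* = V/(n·D) for n: n = V/(J*·D) = 70.84/(0.1404 × 3.597) = 140.272006 rev/s
rpm = 60·n = 8416.320343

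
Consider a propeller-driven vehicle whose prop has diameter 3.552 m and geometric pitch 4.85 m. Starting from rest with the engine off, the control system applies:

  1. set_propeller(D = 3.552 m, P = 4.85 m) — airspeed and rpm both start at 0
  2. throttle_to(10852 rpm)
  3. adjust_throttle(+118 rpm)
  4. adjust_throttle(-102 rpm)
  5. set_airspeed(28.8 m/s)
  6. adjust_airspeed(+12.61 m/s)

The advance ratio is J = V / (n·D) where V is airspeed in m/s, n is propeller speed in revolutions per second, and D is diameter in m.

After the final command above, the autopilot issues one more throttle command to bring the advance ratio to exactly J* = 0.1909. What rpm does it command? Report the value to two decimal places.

rpm = 3664.19

set_propeller: D = 3.552 m, P = 4.85 m (p = P/D = 1.365428); state ← (V=0, rpm=0)
throttle_to(10852): rpm ← 10852
adjust_throttle(+118): rpm ← 10852 +118 = 10970
adjust_throttle(-102): rpm ← 10970 -102 = 10868
set_airspeed(28.8): V ← 28.8 m/s
adjust_airspeed(+12.61): V ← 28.8 +12.61 = 41.41 m/s
final state: V = 41.41 m/s, rpm = 10868 → n = rpm/60 = 181.133333 rev/s
target J* = 0.1909; solve J* = V/(n·D) for n: n = V/(J*·D) = 41.41/(0.1909 × 3.552) = 61.069779 rev/s
rpm = 60·n = 3664.186712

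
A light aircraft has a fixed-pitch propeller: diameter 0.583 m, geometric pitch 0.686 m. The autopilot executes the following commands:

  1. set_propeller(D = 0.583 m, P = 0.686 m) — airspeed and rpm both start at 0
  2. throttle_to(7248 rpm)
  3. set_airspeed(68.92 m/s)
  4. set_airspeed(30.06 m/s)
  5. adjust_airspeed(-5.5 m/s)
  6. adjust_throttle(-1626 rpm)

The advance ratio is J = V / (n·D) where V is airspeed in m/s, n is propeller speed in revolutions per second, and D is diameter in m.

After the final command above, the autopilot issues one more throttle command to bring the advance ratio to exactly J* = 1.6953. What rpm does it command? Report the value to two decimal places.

set_propeller: D = 0.583 m, P = 0.686 m (p = P/D = 1.176672); state ← (V=0, rpm=0)
throttle_to(7248): rpm ← 7248
set_airspeed(68.92): V ← 68.92 m/s
set_airspeed(30.06): V ← 30.06 m/s
adjust_airspeed(-5.5): V ← 30.06 -5.5 = 24.56 m/s
adjust_throttle(-1626): rpm ← 7248 -1626 = 5622
final state: V = 24.56 m/s, rpm = 5622 → n = rpm/60 = 93.700000 rev/s
target J* = 1.6953; solve J* = V/(n·D) for n: n = V/(J*·D) = 24.56/(1.6953 × 0.583) = 24.849248 rev/s
rpm = 60·n = 1490.954864

rpm = 1490.95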